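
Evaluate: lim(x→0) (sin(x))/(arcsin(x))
This is a 0/0 indeterminate form.

Apply L'Hôpital's rule: differentiate numerator and denominator separately.
  f(x) = sin(x)   ⇒   f'(x) = cos(x)
  g(x) = asin(x)   ⇒   g'(x) = 1/sqrt(1 - x^2)
  lim(x→0) f'(x)/g'(x) = lim(x→0) (cos(x))/(1/sqrt(1 - x^2))
  = 1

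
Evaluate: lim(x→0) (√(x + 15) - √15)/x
This is a standard limit.

Factor or rationalize the expression:
  lim(x→0) (√(x + 15) - √15)/x = sqrt(15)/30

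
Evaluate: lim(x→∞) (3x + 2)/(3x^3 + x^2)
This is an ∞/∞ indeterminate form.

Apply L'Hôpital's rule: differentiate numerator and denominator separately.
  f(x) = 3·x + 2   ⇒   f'(x) = 3
  g(x) = 3·x^3 + x^2   ⇒   g'(x) = 9·x^2 + 2·x
  lim(x→∞) f'(x)/g'(x) = lim(x→∞) (3)/(9·x^2 + 2·x)
  = 0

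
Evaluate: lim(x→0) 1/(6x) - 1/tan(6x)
This is an ∞-∞ indeterminate form.

Combine fractions or rationalize to convert ∞-∞ to 0/0 form:
  lim(x→0) 1/(6x) - 1/tan(6x) = 0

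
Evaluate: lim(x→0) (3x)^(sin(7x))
This is an exponential indeterminate form.

For exponential indeterminate forms, take the natural log:
  Let L = lim(x→0) (3x)^(sin(7x))
  Then ln(L) = lim(x→0) [exponent × ln(base)]
  Evaluate using L'Hôpital or standard limits, then exponentiate.
  L = 1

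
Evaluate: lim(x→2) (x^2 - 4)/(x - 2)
This is a standard limit.

Factor or rationalize the expression:
  lim(x→2) (x^2 - 4)/(x - 2) = 4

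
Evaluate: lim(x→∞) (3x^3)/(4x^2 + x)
This is an ∞/∞ indeterminate form.

Apply L'Hôpital's rule: differentiate numerator and denominator separately.
  f(x) = 3·x^3   ⇒   f'(x) = 9·x^2
  g(x) = 4·x^2 + x   ⇒   g'(x) = 8·x + 1
  lim(x→∞) f'(x)/g'(x) = lim(x→∞) (9·x^2)/(8·x + 1)
  = ∞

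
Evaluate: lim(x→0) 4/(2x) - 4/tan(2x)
This is an ∞-∞ indeterminate form.

Combine fractions or rationalize to convert ∞-∞ to 0/0 form:
  lim(x→0) 4/(2x) - 4/tan(2x) = 0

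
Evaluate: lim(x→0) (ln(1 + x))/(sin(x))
This is a 0/0 indeterminate form.

Apply L'Hôpital's rule: differentiate numerator and denominator separately.
  f(x) = ln(x + 1)   ⇒   f'(x) = 1/(x + 1)
  g(x) = sin(x)   ⇒   g'(x) = cos(x)
  lim(x→0) f'(x)/g'(x) = lim(x→0) (1/(x + 1))/(cos(x))
  = 1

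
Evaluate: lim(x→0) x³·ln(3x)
This is a 0·∞ indeterminate form.

Rewrite 0·∞ as a quotient (0/0 or ∞/∞ form), then apply L'Hôpital's rule:
  lim(x→0) x³·ln(3x) = 0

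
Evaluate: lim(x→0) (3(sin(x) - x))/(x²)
This is a 0/0 indeterminate form.

Apply L'Hôpital's rule: differentiate numerator and denominator separately.
  f(x) = -3·x + 3·sin(x)   ⇒   f'(x) = 3·cos(x) - 3
  g(x) = x^2   ⇒   g'(x) = 2·x
  lim(x→0) f'(x)/g'(x) = lim(x→0) (3·cos(x) - 3)/(2·x)
  = 0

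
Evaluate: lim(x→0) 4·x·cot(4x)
This is a 0·∞ indeterminate form.

Rewrite 0·∞ as a quotient (0/0 or ∞/∞ form), then apply L'Hôpital's rule:
  lim(x→0) 4·x·cot(4x) = 1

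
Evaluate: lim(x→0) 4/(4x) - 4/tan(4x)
This is an ∞-∞ indeterminate form.

Combine fractions or rationalize to convert ∞-∞ to 0/0 form:
  lim(x→0) 4/(4x) - 4/tan(4x) = 0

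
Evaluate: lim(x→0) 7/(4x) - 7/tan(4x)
This is an ∞-∞ indeterminate form.

Combine fractions or rationalize to convert ∞-∞ to 0/0 form:
  lim(x→0) 7/(4x) - 7/tan(4x) = 0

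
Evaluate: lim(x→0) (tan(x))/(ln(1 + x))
This is a 0/0 indeterminate form.

Apply L'Hôpital's rule: differentiate numerator and denominator separately.
  f(x) = tan(x)   ⇒   f'(x) = tan(x)^2 + 1
  g(x) = ln(x + 1)   ⇒   g'(x) = 1/(x + 1)
  lim(x→0) f'(x)/g'(x) = lim(x→0) (tan(x)^2 + 1)/(1/(x + 1))
  = 1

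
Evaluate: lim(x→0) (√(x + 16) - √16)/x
This is a standard limit.

Factor or rationalize the expression:
  lim(x→0) (√(x + 16) - √16)/x = 1/8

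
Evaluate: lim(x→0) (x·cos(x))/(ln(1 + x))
This is a 0/0 indeterminate form.

Apply L'Hôpital's rule: differentiate numerator and denominator separately.
  f(x) = x·cos(x)   ⇒   f'(x) = -x·sin(x) + cos(x)
  g(x) = ln(x + 1)   ⇒   g'(x) = 1/(x + 1)
  lim(x→0) f'(x)/g'(x) = lim(x→0) (-x·sin(x) + cos(x))/(1/(x + 1))
  = 1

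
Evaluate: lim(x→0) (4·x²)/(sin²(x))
This is a 0/0 indeterminate form.

Apply L'Hôpital's rule: differentiate numerator and denominator separately.
  f(x) = 4·x^2   ⇒   f'(x) = 8·x
  g(x) = sin(x)^2   ⇒   g'(x) = 2·sin(x)·cos(x)
  lim(x→0) f'(x)/g'(x) = lim(x→0) (8·x)/(2·sin(x)·cos(x))
  = 4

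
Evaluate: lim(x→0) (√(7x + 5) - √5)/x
This is a standard limit.

Factor or rationalize the expression:
  lim(x→0) (√(7x + 5) - √5)/x = 7·sqrt(5)/10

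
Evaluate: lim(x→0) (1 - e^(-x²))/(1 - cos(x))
This is a 0/0 indeterminate form.

Apply L'Hôpital's rule: differentiate numerator and denominator separately.
  f(x) = 1 - e^(-x^2)   ⇒   f'(x) = 2·x·e^(-x^2)
  g(x) = 1 - cos(x)   ⇒   g'(x) = sin(x)
  lim(x→0) f'(x)/g'(x) = lim(x→0) (2·x·e^(-x^2))/(sin(x))
  = 2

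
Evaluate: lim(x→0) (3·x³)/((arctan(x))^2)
This is a 0/0 indeterminate form.

Apply L'Hôpital's rule: differentiate numerator and denominator separately.
  f(x) = 3·x^3   ⇒   f'(x) = 9·x^2
  g(x) = atan(x)^2   ⇒   g'(x) = 2·atan(x)/(x^2 + 1)
  lim(x→0) f'(x)/g'(x) = lim(x→0) (9·x^2)/(2·atan(x)/(x^2 + 1))
  = 0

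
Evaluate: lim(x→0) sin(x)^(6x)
This is an exponential indeterminate form.

For exponential indeterminate forms, take the natural log:
  Let L = lim(x→0) sin(x)^(6x)
  Then ln(L) = lim(x→0) [exponent × ln(base)]
  Evaluate using L'Hôpital or standard limits, then exponentiate.
  L = 1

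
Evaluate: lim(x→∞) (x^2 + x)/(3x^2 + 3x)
This is an ∞/∞ indeterminate form.

Apply L'Hôpital's rule: differentiate numerator and denominator separately.
  f(x) = x^2 + x   ⇒   f'(x) = 2·x + 1
  g(x) = 3·x^2 + 3·x   ⇒   g'(x) = 6·x + 3
  lim(x→∞) f'(x)/g'(x) = lim(x→∞) (2·x + 1)/(6·x + 3)
  = 1/3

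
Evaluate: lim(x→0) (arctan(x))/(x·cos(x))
This is a 0/0 indeterminate form.

Apply L'Hôpital's rule: differentiate numerator and denominator separately.
  f(x) = atan(x)   ⇒   f'(x) = 1/(x^2 + 1)
  g(x) = x·cos(x)   ⇒   g'(x) = -x·sin(x) + cos(x)
  lim(x→0) f'(x)/g'(x) = lim(x→0) (1/(x^2 + 1))/(-x·sin(x) + cos(x))
  = 1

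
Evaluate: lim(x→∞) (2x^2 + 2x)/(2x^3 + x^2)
This is an ∞/∞ indeterminate form.

Apply L'Hôpital's rule: differentiate numerator and denominator separately.
  f(x) = 2·x^2 + 2·x   ⇒   f'(x) = 4·x + 2
  g(x) = 2·x^3 + x^2   ⇒   g'(x) = 6·x^2 + 2·x
  lim(x→∞) f'(x)/g'(x) = lim(x→∞) (4·x + 2)/(6·x^2 + 2·x)
  = 0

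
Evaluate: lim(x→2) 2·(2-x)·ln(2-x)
This is a 0·∞ indeterminate form.

Rewrite 0·∞ as a quotient (0/0 or ∞/∞ form), then apply L'Hôpital's rule:
  lim(x→2) 2·(2-x)·ln(2-x) = 0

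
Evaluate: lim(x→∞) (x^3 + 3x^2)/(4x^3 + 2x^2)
This is an ∞/∞ indeterminate form.

Apply L'Hôpital's rule: differentiate numerator and denominator separately.
  f(x) = x^3 + 3·x^2   ⇒   f'(x) = 3·x^2 + 6·x
  g(x) = 4·x^3 + 2·x^2   ⇒   g'(x) = 12·x^2 + 4·x
  lim(x→∞) f'(x)/g'(x) = lim(x→∞) (3·x^2 + 6·x)/(12·x^2 + 4·x)
  = 1/4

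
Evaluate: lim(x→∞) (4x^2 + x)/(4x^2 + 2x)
This is an ∞/∞ indeterminate form.

Apply L'Hôpital's rule: differentiate numerator and denominator separately.
  f(x) = 4·x^2 + x   ⇒   f'(x) = 8·x + 1
  g(x) = 4·x^2 + 2·x   ⇒   g'(x) = 8·x + 2
  lim(x→∞) f'(x)/g'(x) = lim(x→∞) (8·x + 1)/(8·x + 2)
  = 1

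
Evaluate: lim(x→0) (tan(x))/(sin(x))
This is a 0/0 indeterminate form.

Apply L'Hôpital's rule: differentiate numerator and denominator separately.
  f(x) = tan(x)   ⇒   f'(x) = tan(x)^2 + 1
  g(x) = sin(x)   ⇒   g'(x) = cos(x)
  lim(x→0) f'(x)/g'(x) = lim(x→0) (tan(x)^2 + 1)/(cos(x))
  = 1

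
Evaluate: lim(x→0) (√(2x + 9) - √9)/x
This is a standard limit.

Factor or rationalize the expression:
  lim(x→0) (√(2x + 9) - √9)/x = 1/3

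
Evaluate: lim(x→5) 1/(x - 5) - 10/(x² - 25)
This is an ∞-∞ indeterminate form.

Combine fractions or rationalize to convert ∞-∞ to 0/0 form:
  lim(x→5) 1/(x - 5) - 10/(x² - 25) = 1/10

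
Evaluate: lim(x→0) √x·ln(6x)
This is a 0·∞ indeterminate form.

Rewrite 0·∞ as a quotient (0/0 or ∞/∞ form), then apply L'Hôpital's rule:
  lim(x→0) √x·ln(6x) = 0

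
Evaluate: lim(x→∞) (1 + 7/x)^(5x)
This is an exponential indeterminate form.

For exponential indeterminate forms, take the natural log:
  Let L = lim(x→∞) (1 + 7/x)^(5x)
  Then ln(L) = lim(x→∞) [exponent × ln(base)]
  Evaluate using L'Hôpital or standard limits, then exponentiate.
  L = e^(35)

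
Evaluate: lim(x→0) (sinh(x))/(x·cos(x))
This is a 0/0 indeterminate form.

Apply L'Hôpital's rule: differentiate numerator and denominator separately.
  f(x) = sinh(x)   ⇒   f'(x) = cosh(x)
  g(x) = x·cos(x)   ⇒   g'(x) = -x·sin(x) + cos(x)
  lim(x→0) f'(x)/g'(x) = lim(x→0) (cosh(x))/(-x·sin(x) + cos(x))
  = 1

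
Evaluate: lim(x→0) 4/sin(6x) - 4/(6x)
This is an ∞-∞ indeterminate form.

Combine fractions or rationalize to convert ∞-∞ to 0/0 form:
  lim(x→0) 4/sin(6x) - 4/(6x) = 0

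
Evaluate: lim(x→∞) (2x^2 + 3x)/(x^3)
This is an ∞/∞ indeterminate form.

Apply L'Hôpital's rule: differentiate numerator and denominator separately.
  f(x) = 2·x^2 + 3·x   ⇒   f'(x) = 4·x + 3
  g(x) = x^3   ⇒   g'(x) = 3·x^2
  lim(x→∞) f'(x)/g'(x) = lim(x→∞) (4·x + 3)/(3·x^2)
  = 0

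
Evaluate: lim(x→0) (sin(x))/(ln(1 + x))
This is a 0/0 indeterminate form.

Apply L'Hôpital's rule: differentiate numerator and denominator separately.
  f(x) = sin(x)   ⇒   f'(x) = cos(x)
  g(x) = ln(x + 1)   ⇒   g'(x) = 1/(x + 1)
  lim(x→0) f'(x)/g'(x) = lim(x→0) (cos(x))/(1/(x + 1))
  = 1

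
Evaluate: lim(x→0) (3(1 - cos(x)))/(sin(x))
This is a 0/0 indeterminate form.

Apply L'Hôpital's rule: differentiate numerator and denominator separately.
  f(x) = 3 - 3·cos(x)   ⇒   f'(x) = 3·sin(x)
  g(x) = sin(x)   ⇒   g'(x) = cos(x)
  lim(x→0) f'(x)/g'(x) = lim(x→0) (3·sin(x))/(cos(x))
  = 0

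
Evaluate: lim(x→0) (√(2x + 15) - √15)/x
This is a standard limit.

Factor or rationalize the expression:
  lim(x→0) (√(2x + 15) - √15)/x = sqrt(15)/15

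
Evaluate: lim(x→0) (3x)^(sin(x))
This is an exponential indeterminate form.

For exponential indeterminate forms, take the natural log:
  Let L = lim(x→0) (3x)^(sin(x))
  Then ln(L) = lim(x→0) [exponent × ln(base)]
  Evaluate using L'Hôpital or standard limits, then exponentiate.
  L = 1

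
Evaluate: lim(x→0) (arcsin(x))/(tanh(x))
This is a 0/0 indeterminate form.

Apply L'Hôpital's rule: differentiate numerator and denominator separately.
  f(x) = asin(x)   ⇒   f'(x) = 1/sqrt(1 - x^2)
  g(x) = tanh(x)   ⇒   g'(x) = 1 - tanh(x)^2
  lim(x→0) f'(x)/g'(x) = lim(x→0) (1/sqrt(1 - x^2))/(1 - tanh(x)^2)
  = 1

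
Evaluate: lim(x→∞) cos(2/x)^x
This is an exponential indeterminate form.

For exponential indeterminate forms, take the natural log:
  Let L = lim(x→∞) cos(2/x)^x
  Then ln(L) = lim(x→∞) [exponent × ln(base)]
  Evaluate using L'Hôpital or standard limits, then exponentiate.
  L = 1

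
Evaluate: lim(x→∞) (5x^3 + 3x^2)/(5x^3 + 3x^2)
This is an ∞/∞ indeterminate form.

Apply L'Hôpital's rule: differentiate numerator and denominator separately.
  f(x) = 5·x^3 + 3·x^2   ⇒   f'(x) = 15·x^2 + 6·x
  g(x) = 5·x^3 + 3·x^2   ⇒   g'(x) = 15·x^2 + 6·x
  lim(x→∞) f'(x)/g'(x) = lim(x→∞) (15·x^2 + 6·x)/(15·x^2 + 6·x)
  = 1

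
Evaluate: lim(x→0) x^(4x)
This is an exponential indeterminate form.

For exponential indeterminate forms, take the natural log:
  Let L = lim(x→0) x^(4x)
  Then ln(L) = lim(x→0) [exponent × ln(base)]
  Evaluate using L'Hôpital or standard limits, then exponentiate.
  L = 1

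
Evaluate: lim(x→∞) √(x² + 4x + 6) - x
This is an ∞-∞ indeterminate form.

Combine fractions or rationalize to convert ∞-∞ to 0/0 form:
  lim(x→∞) √(x² + 4x + 6) - x = 2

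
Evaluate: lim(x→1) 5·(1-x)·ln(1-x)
This is a 0·∞ indeterminate form.

Rewrite 0·∞ as a quotient (0/0 or ∞/∞ form), then apply L'Hôpital's rule:
  lim(x→1) 5·(1-x)·ln(1-x) = 0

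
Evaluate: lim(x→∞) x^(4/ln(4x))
This is an exponential indeterminate form.

For exponential indeterminate forms, take the natural log:
  Let L = lim(x→∞) x^(4/ln(4x))
  Then ln(L) = lim(x→∞) [exponent × ln(base)]
  Evaluate using L'Hôpital or standard limits, then exponentiate.
  L = e^(4)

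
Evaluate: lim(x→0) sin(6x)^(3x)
This is an exponential indeterminate form.

For exponential indeterminate forms, take the natural log:
  Let L = lim(x→0) sin(6x)^(3x)
  Then ln(L) = lim(x→0) [exponent × ln(base)]
  Evaluate using L'Hôpital or standard limits, then exponentiate.
  L = 1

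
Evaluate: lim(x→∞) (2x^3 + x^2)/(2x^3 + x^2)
This is an ∞/∞ indeterminate form.

Apply L'Hôpital's rule: differentiate numerator and denominator separately.
  f(x) = 2·x^3 + x^2   ⇒   f'(x) = 6·x^2 + 2·x
  g(x) = 2·x^3 + x^2   ⇒   g'(x) = 6·x^2 + 2·x
  lim(x→∞) f'(x)/g'(x) = lim(x→∞) (6·x^2 + 2·x)/(6·x^2 + 2·x)
  = 1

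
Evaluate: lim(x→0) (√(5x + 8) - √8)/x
This is a standard limit.

Factor or rationalize the expression:
  lim(x→0) (√(5x + 8) - √8)/x = 5·sqrt(2)/8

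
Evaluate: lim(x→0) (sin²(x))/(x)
This is a 0/0 indeterminate form.

Apply L'Hôpital's rule: differentiate numerator and denominator separately.
  f(x) = sin(x)^2   ⇒   f'(x) = 2·sin(x)·cos(x)
  g(x) = x   ⇒   g'(x) = 1
  lim(x→0) f'(x)/g'(x) = lim(x→0) (2·sin(x)·cos(x))/(1)
  = 0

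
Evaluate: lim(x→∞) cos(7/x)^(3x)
This is an exponential indeterminate form.

For exponential indeterminate forms, take the natural log:
  Let L = lim(x→∞) cos(7/x)^(3x)
  Then ln(L) = lim(x→∞) [exponent × ln(base)]
  Evaluate using L'Hôpital or standard limits, then exponentiate.
  L = 1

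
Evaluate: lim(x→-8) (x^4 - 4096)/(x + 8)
This is a standard limit.

Factor or rationalize the expression:
  lim(x→-8) (x^4 - 4096)/(x + 8) = -2048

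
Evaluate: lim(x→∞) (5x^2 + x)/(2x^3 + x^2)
This is an ∞/∞ indeterminate form.

Apply L'Hôpital's rule: differentiate numerator and denominator separately.
  f(x) = 5·x^2 + x   ⇒   f'(x) = 10·x + 1
  g(x) = 2·x^3 + x^2   ⇒   g'(x) = 6·x^2 + 2·x
  lim(x→∞) f'(x)/g'(x) = lim(x→∞) (10·x + 1)/(6·x^2 + 2·x)
  = 0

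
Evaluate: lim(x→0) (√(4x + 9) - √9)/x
This is a standard limit.

Factor or rationalize the expression:
  lim(x→0) (√(4x + 9) - √9)/x = 2/3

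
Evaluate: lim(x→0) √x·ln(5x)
This is a 0·∞ indeterminate form.

Rewrite 0·∞ as a quotient (0/0 or ∞/∞ form), then apply L'Hôpital's rule:
  lim(x→0) √x·ln(5x) = 0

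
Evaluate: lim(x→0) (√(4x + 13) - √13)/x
This is a standard limit.

Factor or rationalize the expression:
  lim(x→0) (√(4x + 13) - √13)/x = 2·sqrt(13)/13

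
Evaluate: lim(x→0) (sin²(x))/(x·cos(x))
This is a 0/0 indeterminate form.

Apply L'Hôpital's rule: differentiate numerator and denominator separately.
  f(x) = sin(x)^2   ⇒   f'(x) = 2·sin(x)·cos(x)
  g(x) = x·cos(x)   ⇒   g'(x) = -x·sin(x) + cos(x)
  lim(x→0) f'(x)/g'(x) = lim(x→0) (2·sin(x)·cos(x))/(-x·sin(x) + cos(x))
  = 0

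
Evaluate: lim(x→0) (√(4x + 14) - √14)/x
This is a standard limit.

Factor or rationalize the expression:
  lim(x→0) (√(4x + 14) - √14)/x = sqrt(14)/7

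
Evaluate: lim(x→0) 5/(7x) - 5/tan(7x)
This is an ∞-∞ indeterminate form.

Combine fractions or rationalize to convert ∞-∞ to 0/0 form:
  lim(x→0) 5/(7x) - 5/tan(7x) = 0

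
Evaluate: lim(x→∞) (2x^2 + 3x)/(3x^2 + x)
This is an ∞/∞ indeterminate form.

Apply L'Hôpital's rule: differentiate numerator and denominator separately.
  f(x) = 2·x^2 + 3·x   ⇒   f'(x) = 4·x + 3
  g(x) = 3·x^2 + x   ⇒   g'(x) = 6·x + 1
  lim(x→∞) f'(x)/g'(x) = lim(x→∞) (4·x + 3)/(6·x + 1)
  = 2/3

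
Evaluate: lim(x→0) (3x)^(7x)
This is an exponential indeterminate form.

For exponential indeterminate forms, take the natural log:
  Let L = lim(x→0) (3x)^(7x)
  Then ln(L) = lim(x→0) [exponent × ln(base)]
  Evaluate using L'Hôpital or standard limits, then exponentiate.
  L = 1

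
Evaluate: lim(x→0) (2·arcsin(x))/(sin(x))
This is a 0/0 indeterminate form.

Apply L'Hôpital's rule: differentiate numerator and denominator separately.
  f(x) = 2·asin(x)   ⇒   f'(x) = 2/sqrt(1 - x^2)
  g(x) = sin(x)   ⇒   g'(x) = cos(x)
  lim(x→0) f'(x)/g'(x) = lim(x→0) (2/sqrt(1 - x^2))/(cos(x))
  = 2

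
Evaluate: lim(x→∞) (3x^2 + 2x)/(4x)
This is an ∞/∞ indeterminate form.

Apply L'Hôpital's rule: differentiate numerator and denominator separately.
  f(x) = 3·x^2 + 2·x   ⇒   f'(x) = 6·x + 2
  g(x) = 4·x   ⇒   g'(x) = 4
  lim(x→∞) f'(x)/g'(x) = lim(x→∞) (6·x + 2)/(4)
  = ∞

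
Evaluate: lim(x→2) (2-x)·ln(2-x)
This is a 0·∞ indeterminate form.

Rewrite 0·∞ as a quotient (0/0 or ∞/∞ form), then apply L'Hôpital's rule:
  lim(x→2) (2-x)·ln(2-x) = 0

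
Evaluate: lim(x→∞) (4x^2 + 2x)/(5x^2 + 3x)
This is an ∞/∞ indeterminate form.

Apply L'Hôpital's rule: differentiate numerator and denominator separately.
  f(x) = 4·x^2 + 2·x   ⇒   f'(x) = 8·x + 2
  g(x) = 5·x^2 + 3·x   ⇒   g'(x) = 10·x + 3
  lim(x→∞) f'(x)/g'(x) = lim(x→∞) (8·x + 2)/(10·x + 3)
  = 4/5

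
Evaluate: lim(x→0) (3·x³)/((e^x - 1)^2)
This is a 0/0 indeterminate form.

Apply L'Hôpital's rule: differentiate numerator and denominator separately.
  f(x) = 3·x^3   ⇒   f'(x) = 9·x^2
  g(x) = (e^(x) - 1)^2   ⇒   g'(x) = 2·(e^(x) - 1)·e^(x)
  lim(x→0) f'(x)/g'(x) = lim(x→0) (9·x^2)/(2·(e^(x) - 1)·e^(x))
  = 0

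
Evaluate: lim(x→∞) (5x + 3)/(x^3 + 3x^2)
This is an ∞/∞ indeterminate form.

Apply L'Hôpital's rule: differentiate numerator and denominator separately.
  f(x) = 5·x + 3   ⇒   f'(x) = 5
  g(x) = x^3 + 3·x^2   ⇒   g'(x) = 3·x^2 + 6·x
  lim(x→∞) f'(x)/g'(x) = lim(x→∞) (5)/(3·x^2 + 6·x)
  = 0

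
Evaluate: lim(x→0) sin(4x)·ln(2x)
This is a 0·∞ indeterminate form.

Rewrite 0·∞ as a quotient (0/0 or ∞/∞ form), then apply L'Hôpital's rule:
  lim(x→0) sin(4x)·ln(2x) = 0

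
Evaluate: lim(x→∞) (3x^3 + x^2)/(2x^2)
This is an ∞/∞ indeterminate form.

Apply L'Hôpital's rule: differentiate numerator and denominator separately.
  f(x) = 3·x^3 + x^2   ⇒   f'(x) = 9·x^2 + 2·x
  g(x) = 2·x^2   ⇒   g'(x) = 4·x
  lim(x→∞) f'(x)/g'(x) = lim(x→∞) (9·x^2 + 2·x)/(4·x)
  = ∞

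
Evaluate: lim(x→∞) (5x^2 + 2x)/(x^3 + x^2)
This is an ∞/∞ indeterminate form.

Apply L'Hôpital's rule: differentiate numerator and denominator separately.
  f(x) = 5·x^2 + 2·x   ⇒   f'(x) = 10·x + 2
  g(x) = x^3 + x^2   ⇒   g'(x) = 3·x^2 + 2·x
  lim(x→∞) f'(x)/g'(x) = lim(x→∞) (10·x + 2)/(3·x^2 + 2·x)
  = 0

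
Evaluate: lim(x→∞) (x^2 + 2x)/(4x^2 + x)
This is an ∞/∞ indeterminate form.

Apply L'Hôpital's rule: differentiate numerator and denominator separately.
  f(x) = x^2 + 2·x   ⇒   f'(x) = 2·x + 2
  g(x) = 4·x^2 + x   ⇒   g'(x) = 8·x + 1
  lim(x→∞) f'(x)/g'(x) = lim(x→∞) (2·x + 2)/(8·x + 1)
  = 1/4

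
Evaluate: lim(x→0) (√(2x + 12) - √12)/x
This is a standard limit.

Factor or rationalize the expression:
  lim(x→0) (√(2x + 12) - √12)/x = sqrt(3)/6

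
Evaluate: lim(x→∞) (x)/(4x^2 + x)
This is an ∞/∞ indeterminate form.

Apply L'Hôpital's rule: differentiate numerator and denominator separately.
  f(x) = x   ⇒   f'(x) = 1
  g(x) = 4·x^2 + x   ⇒   g'(x) = 8·x + 1
  lim(x→∞) f'(x)/g'(x) = lim(x→∞) (1)/(8·x + 1)
  = 0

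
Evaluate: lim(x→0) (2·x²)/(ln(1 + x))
This is a 0/0 indeterminate form.

Apply L'Hôpital's rule: differentiate numerator and denominator separately.
  f(x) = 2·x^2   ⇒   f'(x) = 4·x
  g(x) = ln(x + 1)   ⇒   g'(x) = 1/(x + 1)
  lim(x→0) f'(x)/g'(x) = lim(x→0) (4·x)/(1/(x + 1))
  = 0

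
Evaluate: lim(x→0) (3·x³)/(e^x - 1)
This is a 0/0 indeterminate form.

Apply L'Hôpital's rule: differentiate numerator and denominator separately.
  f(x) = 3·x^3   ⇒   f'(x) = 9·x^2
  g(x) = e^(x) - 1   ⇒   g'(x) = e^(x)
  lim(x→0) f'(x)/g'(x) = lim(x→0) (9·x^2)/(e^(x))
  = 0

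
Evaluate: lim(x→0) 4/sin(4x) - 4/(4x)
This is an ∞-∞ indeterminate form.

Combine fractions or rationalize to convert ∞-∞ to 0/0 form:
  lim(x→0) 4/sin(4x) - 4/(4x) = 0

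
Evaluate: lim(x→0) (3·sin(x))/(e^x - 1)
This is a 0/0 indeterminate form.

Apply L'Hôpital's rule: differentiate numerator and denominator separately.
  f(x) = 3·sin(x)   ⇒   f'(x) = 3·cos(x)
  g(x) = e^(x) - 1   ⇒   g'(x) = e^(x)
  lim(x→0) f'(x)/g'(x) = lim(x→0) (3·cos(x))/(e^(x))
  = 3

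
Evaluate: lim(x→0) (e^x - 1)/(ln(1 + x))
This is a 0/0 indeterminate form.

Apply L'Hôpital's rule: differentiate numerator and denominator separately.
  f(x) = e^(x) - 1   ⇒   f'(x) = e^(x)
  g(x) = ln(x + 1)   ⇒   g'(x) = 1/(x + 1)
  lim(x→0) f'(x)/g'(x) = lim(x→0) (e^(x))/(1/(x + 1))
  = 1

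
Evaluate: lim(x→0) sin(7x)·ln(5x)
This is a 0·∞ indeterminate form.

Rewrite 0·∞ as a quotient (0/0 or ∞/∞ form), then apply L'Hôpital's rule:
  lim(x→0) sin(7x)·ln(5x) = 0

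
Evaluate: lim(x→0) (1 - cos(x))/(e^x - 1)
This is a 0/0 indeterminate form.

Apply L'Hôpital's rule: differentiate numerator and denominator separately.
  f(x) = 1 - cos(x)   ⇒   f'(x) = sin(x)
  g(x) = e^(x) - 1   ⇒   g'(x) = e^(x)
  lim(x→0) f'(x)/g'(x) = lim(x→0) (sin(x))/(e^(x))
  = 0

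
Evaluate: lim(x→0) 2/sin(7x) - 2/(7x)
This is an ∞-∞ indeterminate form.

Combine fractions or rationalize to convert ∞-∞ to 0/0 form:
  lim(x→0) 2/sin(7x) - 2/(7x) = 0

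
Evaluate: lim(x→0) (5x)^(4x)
This is an exponential indeterminate form.

For exponential indeterminate forms, take the natural log:
  Let L = lim(x→0) (5x)^(4x)
  Then ln(L) = lim(x→0) [exponent × ln(base)]
  Evaluate using L'Hôpital or standard limits, then exponentiate.
  L = 1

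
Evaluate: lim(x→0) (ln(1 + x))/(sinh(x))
This is a 0/0 indeterminate form.

Apply L'Hôpital's rule: differentiate numerator and denominator separately.
  f(x) = ln(x + 1)   ⇒   f'(x) = 1/(x + 1)
  g(x) = sinh(x)   ⇒   g'(x) = cosh(x)
  lim(x→0) f'(x)/g'(x) = lim(x→0) (1/(x + 1))/(cosh(x))
  = 1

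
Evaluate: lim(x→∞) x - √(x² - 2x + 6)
This is an ∞-∞ indeterminate form.

Combine fractions or rationalize to convert ∞-∞ to 0/0 form:
  lim(x→∞) x - √(x² - 2x + 6) = 1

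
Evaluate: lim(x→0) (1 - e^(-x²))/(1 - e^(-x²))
This is a 0/0 indeterminate form.

Apply L'Hôpital's rule: differentiate numerator and denominator separately.
  f(x) = 1 - e^(-x^2)   ⇒   f'(x) = 2·x·e^(-x^2)
  g(x) = 1 - e^(-x^2)   ⇒   g'(x) = 2·x·e^(-x^2)
  lim(x→0) f'(x)/g'(x) = lim(x→0) (2·x·e^(-x^2))/(2·x·e^(-x^2))
  = 1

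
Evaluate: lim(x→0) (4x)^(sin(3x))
This is an exponential indeterminate form.

For exponential indeterminate forms, take the natural log:
  Let L = lim(x→0) (4x)^(sin(3x))
  Then ln(L) = lim(x→0) [exponent × ln(base)]
  Evaluate using L'Hôpital or standard limits, then exponentiate.
  L = 1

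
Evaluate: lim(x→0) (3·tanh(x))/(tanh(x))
This is a 0/0 indeterminate form.

Apply L'Hôpital's rule: differentiate numerator and denominator separately.
  f(x) = 3·tanh(x)   ⇒   f'(x) = 3 - 3·tanh(x)^2
  g(x) = tanh(x)   ⇒   g'(x) = 1 - tanh(x)^2
  lim(x→0) f'(x)/g'(x) = lim(x→0) (3 - 3·tanh(x)^2)/(1 - tanh(x)^2)
  = 3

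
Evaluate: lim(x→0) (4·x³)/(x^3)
This is a 0/0 indeterminate form.

Apply L'Hôpital's rule: differentiate numerator and denominator separately.
  f(x) = 4·x^3   ⇒   f'(x) = 12·x^2
  g(x) = x^3   ⇒   g'(x) = 3·x^2
  lim(x→0) f'(x)/g'(x) = lim(x→0) (12·x^2)/(3·x^2)
  = 4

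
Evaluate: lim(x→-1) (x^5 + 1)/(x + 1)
This is a standard limit.

Factor or rationalize the expression:
  lim(x→-1) (x^5 + 1)/(x + 1) = 5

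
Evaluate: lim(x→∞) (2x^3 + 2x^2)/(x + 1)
This is an ∞/∞ indeterminate form.

Apply L'Hôpital's rule: differentiate numerator and denominator separately.
  f(x) = 2·x^3 + 2·x^2   ⇒   f'(x) = 6·x^2 + 4·x
  g(x) = x + 1   ⇒   g'(x) = 1
  lim(x→∞) f'(x)/g'(x) = lim(x→∞) (6·x^2 + 4·x)/(1)
  = ∞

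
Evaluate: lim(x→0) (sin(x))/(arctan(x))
This is a 0/0 indeterminate form.

Apply L'Hôpital's rule: differentiate numerator and denominator separately.
  f(x) = sin(x)   ⇒   f'(x) = cos(x)
  g(x) = atan(x)   ⇒   g'(x) = 1/(x^2 + 1)
  lim(x→0) f'(x)/g'(x) = lim(x→0) (cos(x))/(1/(x^2 + 1))
  = 1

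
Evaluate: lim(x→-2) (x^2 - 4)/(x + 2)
This is a standard limit.

Factor or rationalize the expression:
  lim(x→-2) (x^2 - 4)/(x + 2) = -4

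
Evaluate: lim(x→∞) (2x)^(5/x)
This is an exponential indeterminate form.

For exponential indeterminate forms, take the natural log:
  Let L = lim(x→∞) (2x)^(5/x)
  Then ln(L) = lim(x→∞) [exponent × ln(base)]
  Evaluate using L'Hôpital or standard limits, then exponentiate.
  L = 1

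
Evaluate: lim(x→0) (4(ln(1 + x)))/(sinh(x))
This is a 0/0 indeterminate form.

Apply L'Hôpital's rule: differentiate numerator and denominator separately.
  f(x) = 4·ln(x + 1)   ⇒   f'(x) = 4/(x + 1)
  g(x) = sinh(x)   ⇒   g'(x) = cosh(x)
  lim(x→0) f'(x)/g'(x) = lim(x→0) (4/(x + 1))/(cosh(x))
  = 4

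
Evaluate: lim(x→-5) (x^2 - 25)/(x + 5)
This is a standard limit.

Factor or rationalize the expression:
  lim(x→-5) (x^2 - 25)/(x + 5) = -10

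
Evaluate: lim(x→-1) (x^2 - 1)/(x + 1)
This is a standard limit.

Factor or rationalize the expression:
  lim(x→-1) (x^2 - 1)/(x + 1) = -2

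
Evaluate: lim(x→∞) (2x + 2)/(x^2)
This is an ∞/∞ indeterminate form.

Apply L'Hôpital's rule: differentiate numerator and denominator separately.
  f(x) = 2·x + 2   ⇒   f'(x) = 2
  g(x) = x^2   ⇒   g'(x) = 2·x
  lim(x→∞) f'(x)/g'(x) = lim(x→∞) (2)/(2·x)
  = 0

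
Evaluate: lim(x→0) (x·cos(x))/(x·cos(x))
This is a 0/0 indeterminate form.

Apply L'Hôpital's rule: differentiate numerator and denominator separately.
  f(x) = x·cos(x)   ⇒   f'(x) = -x·sin(x) + cos(x)
  g(x) = x·cos(x)   ⇒   g'(x) = -x·sin(x) + cos(x)
  lim(x→0) f'(x)/g'(x) = lim(x→0) (-x·sin(x) + cos(x))/(-x·sin(x) + cos(x))
  = 1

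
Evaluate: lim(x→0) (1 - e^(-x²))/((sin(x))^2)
This is a 0/0 indeterminate form.

Apply L'Hôpital's rule: differentiate numerator and denominator separately.
  f(x) = 1 - e^(-x^2)   ⇒   f'(x) = 2·x·e^(-x^2)
  g(x) = sin(x)^2   ⇒   g'(x) = 2·sin(x)·cos(x)
  lim(x→0) f'(x)/g'(x) = lim(x→0) (2·x·e^(-x^2))/(2·sin(x)·cos(x))
  = 1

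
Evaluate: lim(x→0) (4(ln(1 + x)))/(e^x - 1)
This is a 0/0 indeterminate form.

Apply L'Hôpital's rule: differentiate numerator and denominator separately.
  f(x) = 4·ln(x + 1)   ⇒   f'(x) = 4/(x + 1)
  g(x) = e^(x) - 1   ⇒   g'(x) = e^(x)
  lim(x→0) f'(x)/g'(x) = lim(x→0) (4/(x + 1))/(e^(x))
  = 4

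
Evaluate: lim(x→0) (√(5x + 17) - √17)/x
This is a standard limit.

Factor or rationalize the expression:
  lim(x→0) (√(5x + 17) - √17)/x = 5·sqrt(17)/34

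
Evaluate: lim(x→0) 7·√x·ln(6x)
This is a 0·∞ indeterminate form.

Rewrite 0·∞ as a quotient (0/0 or ∞/∞ form), then apply L'Hôpital's rule:
  lim(x→0) 7·√x·ln(6x) = 0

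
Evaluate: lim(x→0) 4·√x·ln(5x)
This is a 0·∞ indeterminate form.

Rewrite 0·∞ as a quotient (0/0 or ∞/∞ form), then apply L'Hôpital's rule:
  lim(x→0) 4·√x·ln(5x) = 0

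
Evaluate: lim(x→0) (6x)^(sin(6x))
This is an exponential indeterminate form.

For exponential indeterminate forms, take the natural log:
  Let L = lim(x→0) (6x)^(sin(6x))
  Then ln(L) = lim(x→0) [exponent × ln(base)]
  Evaluate using L'Hôpital or standard limits, then exponentiate.
  L = 1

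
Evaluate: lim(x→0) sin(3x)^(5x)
This is an exponential indeterminate form.

For exponential indeterminate forms, take the natural log:
  Let L = lim(x→0) sin(3x)^(5x)
  Then ln(L) = lim(x→0) [exponent × ln(base)]
  Evaluate using L'Hôpital or standard limits, then exponentiate.
  L = 1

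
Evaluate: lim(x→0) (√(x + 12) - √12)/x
This is a standard limit.

Factor or rationalize the expression:
  lim(x→0) (√(x + 12) - √12)/x = sqrt(3)/12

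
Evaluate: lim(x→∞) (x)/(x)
This is an ∞/∞ indeterminate form.

Apply L'Hôpital's rule: differentiate numerator and denominator separately.
  f(x) = x   ⇒   f'(x) = 1
  g(x) = x   ⇒   g'(x) = 1
  lim(x→∞) f'(x)/g'(x) = lim(x→∞) (1)/(1)
  = 1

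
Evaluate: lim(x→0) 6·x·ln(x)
This is a 0·∞ indeterminate form.

Rewrite 0·∞ as a quotient (0/0 or ∞/∞ form), then apply L'Hôpital's rule:
  lim(x→0) 6·x·ln(x) = 0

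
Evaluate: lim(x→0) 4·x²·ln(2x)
This is a 0·∞ indeterminate form.

Rewrite 0·∞ as a quotient (0/0 or ∞/∞ form), then apply L'Hôpital's rule:
  lim(x→0) 4·x²·ln(2x) = 0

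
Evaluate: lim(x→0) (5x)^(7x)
This is an exponential indeterminate form.

For exponential indeterminate forms, take the natural log:
  Let L = lim(x→0) (5x)^(7x)
  Then ln(L) = lim(x→0) [exponent × ln(base)]
  Evaluate using L'Hôpital or standard limits, then exponentiate.
  L = 1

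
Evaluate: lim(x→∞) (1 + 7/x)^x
This is an exponential indeterminate form.

For exponential indeterminate forms, take the natural log:
  Let L = lim(x→∞) (1 + 7/x)^x
  Then ln(L) = lim(x→∞) [exponent × ln(base)]
  Evaluate using L'Hôpital or standard limits, then exponentiate.
  L = e^(7)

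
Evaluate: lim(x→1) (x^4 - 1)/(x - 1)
This is a standard limit.

Factor or rationalize the expression:
  lim(x→1) (x^4 - 1)/(x - 1) = 4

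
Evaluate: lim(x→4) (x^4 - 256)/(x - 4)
This is a standard limit.

Factor or rationalize the expression:
  lim(x→4) (x^4 - 256)/(x - 4) = 256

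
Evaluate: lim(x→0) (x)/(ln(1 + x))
This is a 0/0 indeterminate form.

Apply L'Hôpital's rule: differentiate numerator and denominator separately.
  f(x) = x   ⇒   f'(x) = 1
  g(x) = ln(x + 1)   ⇒   g'(x) = 1/(x + 1)
  lim(x→0) f'(x)/g'(x) = lim(x→0) (1)/(1/(x + 1))
  = 1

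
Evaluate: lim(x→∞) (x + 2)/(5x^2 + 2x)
This is an ∞/∞ indeterminate form.

Apply L'Hôpital's rule: differentiate numerator and denominator separately.
  f(x) = x + 2   ⇒   f'(x) = 1
  g(x) = 5·x^2 + 2·x   ⇒   g'(x) = 10·x + 2
  lim(x→∞) f'(x)/g'(x) = lim(x→∞) (1)/(10·x + 2)
  = 0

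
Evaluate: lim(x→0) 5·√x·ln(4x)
This is a 0·∞ indeterminate form.

Rewrite 0·∞ as a quotient (0/0 or ∞/∞ form), then apply L'Hôpital's rule:
  lim(x→0) 5·√x·ln(4x) = 0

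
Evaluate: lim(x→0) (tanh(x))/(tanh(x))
This is a 0/0 indeterminate form.

Apply L'Hôpital's rule: differentiate numerator and denominator separately.
  f(x) = tanh(x)   ⇒   f'(x) = 1 - tanh(x)^2
  g(x) = tanh(x)   ⇒   g'(x) = 1 - tanh(x)^2
  lim(x→0) f'(x)/g'(x) = lim(x→0) (1 - tanh(x)^2)/(1 - tanh(x)^2)
  = 1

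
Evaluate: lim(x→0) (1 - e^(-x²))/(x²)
This is a 0/0 indeterminate form.

Apply L'Hôpital's rule: differentiate numerator and denominator separately.
  f(x) = 1 - e^(-x^2)   ⇒   f'(x) = 2·x·e^(-x^2)
  g(x) = x^2   ⇒   g'(x) = 2·x
  lim(x→0) f'(x)/g'(x) = lim(x→0) (2·x·e^(-x^2))/(2·x)
  = 1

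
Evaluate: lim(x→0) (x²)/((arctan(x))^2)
This is a 0/0 indeterminate form.

Apply L'Hôpital's rule: differentiate numerator and denominator separately.
  f(x) = x^2   ⇒   f'(x) = 2·x
  g(x) = atan(x)^2   ⇒   g'(x) = 2·atan(x)/(x^2 + 1)
  lim(x→0) f'(x)/g'(x) = lim(x→0) (2·x)/(2·atan(x)/(x^2 + 1))
  = 1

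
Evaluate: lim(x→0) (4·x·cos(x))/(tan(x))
This is a 0/0 indeterminate form.

Apply L'Hôpital's rule: differentiate numerator and denominator separately.
  f(x) = 4·x·cos(x)   ⇒   f'(x) = -4·x·sin(x) + 4·cos(x)
  g(x) = tan(x)   ⇒   g'(x) = tan(x)^2 + 1
  lim(x→0) f'(x)/g'(x) = lim(x→0) (-4·x·sin(x) + 4·cos(x))/(tan(x)^2 + 1)
  = 4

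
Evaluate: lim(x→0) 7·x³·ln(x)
This is a 0·∞ indeterminate form.

Rewrite 0·∞ as a quotient (0/0 or ∞/∞ form), then apply L'Hôpital's rule:
  lim(x→0) 7·x³·ln(x) = 0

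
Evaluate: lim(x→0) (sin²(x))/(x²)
This is a 0/0 indeterminate form.

Apply L'Hôpital's rule: differentiate numerator and denominator separately.
  f(x) = sin(x)^2   ⇒   f'(x) = 2·sin(x)·cos(x)
  g(x) = x^2   ⇒   g'(x) = 2·x
  lim(x→0) f'(x)/g'(x) = lim(x→0) (2·sin(x)·cos(x))/(2·x)
  = 1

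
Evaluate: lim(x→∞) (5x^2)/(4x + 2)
This is an ∞/∞ indeterminate form.

Apply L'Hôpital's rule: differentiate numerator and denominator separately.
  f(x) = 5·x^2   ⇒   f'(x) = 10·x
  g(x) = 4·x + 2   ⇒   g'(x) = 4
  lim(x→∞) f'(x)/g'(x) = lim(x→∞) (10·x)/(4)
  = ∞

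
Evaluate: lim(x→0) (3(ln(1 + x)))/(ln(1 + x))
This is a 0/0 indeterminate form.

Apply L'Hôpital's rule: differentiate numerator and denominator separately.
  f(x) = 3·ln(x + 1)   ⇒   f'(x) = 3/(x + 1)
  g(x) = ln(x + 1)   ⇒   g'(x) = 1/(x + 1)
  lim(x→0) f'(x)/g'(x) = lim(x→0) (3/(x + 1))/(1/(x + 1))
  = 3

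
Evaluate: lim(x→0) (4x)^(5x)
This is an exponential indeterminate form.

For exponential indeterminate forms, take the natural log:
  Let L = lim(x→0) (4x)^(5x)
  Then ln(L) = lim(x→0) [exponent × ln(base)]
  Evaluate using L'Hôpital or standard limits, then exponentiate.
  L = 1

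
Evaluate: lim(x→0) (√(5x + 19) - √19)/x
This is a standard limit.

Factor or rationalize the expression:
  lim(x→0) (√(5x + 19) - √19)/x = 5·sqrt(19)/38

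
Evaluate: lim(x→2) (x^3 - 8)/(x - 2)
This is a standard limit.

Factor or rationalize the expression:
  lim(x→2) (x^3 - 8)/(x - 2) = 12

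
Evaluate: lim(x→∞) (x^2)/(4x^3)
This is an ∞/∞ indeterminate form.

Apply L'Hôpital's rule: differentiate numerator and denominator separately.
  f(x) = x^2   ⇒   f'(x) = 2·x
  g(x) = 4·x^3   ⇒   g'(x) = 12·x^2
  lim(x→∞) f'(x)/g'(x) = lim(x→∞) (2·x)/(12·x^2)
  = 0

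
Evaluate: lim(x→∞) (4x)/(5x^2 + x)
This is an ∞/∞ indeterminate form.

Apply L'Hôpital's rule: differentiate numerator and denominator separately.
  f(x) = 4·x   ⇒   f'(x) = 4
  g(x) = 5·x^2 + x   ⇒   g'(x) = 10·x + 1
  lim(x→∞) f'(x)/g'(x) = lim(x→∞) (4)/(10·x + 1)
  = 0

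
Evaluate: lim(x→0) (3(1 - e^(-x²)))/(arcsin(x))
This is a 0/0 indeterminate form.

Apply L'Hôpital's rule: differentiate numerator and denominator separately.
  f(x) = 3 - 3·e^(-x^2)   ⇒   f'(x) = 6·x·e^(-x^2)
  g(x) = asin(x)   ⇒   g'(x) = 1/sqrt(1 - x^2)
  lim(x→0) f'(x)/g'(x) = lim(x→0) (6·x·e^(-x^2))/(1/sqrt(1 - x^2))
  = 0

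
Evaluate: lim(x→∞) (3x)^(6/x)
This is an exponential indeterminate form.

For exponential indeterminate forms, take the natural log:
  Let L = lim(x→∞) (3x)^(6/x)
  Then ln(L) = lim(x→∞) [exponent × ln(base)]
  Evaluate using L'Hôpital or standard limits, then exponentiate.
  L = 1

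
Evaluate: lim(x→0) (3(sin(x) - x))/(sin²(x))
This is a 0/0 indeterminate form.

Apply L'Hôpital's rule: differentiate numerator and denominator separately.
  f(x) = -3·x + 3·sin(x)   ⇒   f'(x) = 3·cos(x) - 3
  g(x) = sin(x)^2   ⇒   g'(x) = 2·sin(x)·cos(x)
  lim(x→0) f'(x)/g'(x) = lim(x→0) (3·cos(x) - 3)/(2·sin(x)·cos(x))
  = 0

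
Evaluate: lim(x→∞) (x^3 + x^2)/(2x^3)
This is an ∞/∞ indeterminate form.

Apply L'Hôpital's rule: differentiate numerator and denominator separately.
  f(x) = x^3 + x^2   ⇒   f'(x) = 3·x^2 + 2·x
  g(x) = 2·x^3   ⇒   g'(x) = 6·x^2
  lim(x→∞) f'(x)/g'(x) = lim(x→∞) (3·x^2 + 2·x)/(6·x^2)
  = 1/2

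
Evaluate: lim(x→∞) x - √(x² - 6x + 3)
This is an ∞-∞ indeterminate form.

Combine fractions or rationalize to convert ∞-∞ to 0/0 form:
  lim(x→∞) x - √(x² - 6x + 3) = 3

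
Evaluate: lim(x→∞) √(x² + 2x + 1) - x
This is an ∞-∞ indeterminate form.

Combine fractions or rationalize to convert ∞-∞ to 0/0 form:
  lim(x→∞) √(x² + 2x + 1) - x = 1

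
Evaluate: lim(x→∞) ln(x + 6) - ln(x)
This is an ∞-∞ indeterminate form.

Combine fractions or rationalize to convert ∞-∞ to 0/0 form:
  lim(x→∞) ln(x + 6) - ln(x) = 0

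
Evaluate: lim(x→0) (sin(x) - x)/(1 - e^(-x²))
This is a 0/0 indeterminate form.

Apply L'Hôpital's rule: differentiate numerator and denominator separately.
  f(x) = -x + sin(x)   ⇒   f'(x) = cos(x) - 1
  g(x) = 1 - e^(-x^2)   ⇒   g'(x) = 2·x·e^(-x^2)
  lim(x→0) f'(x)/g'(x) = lim(x→0) (cos(x) - 1)/(2·x·e^(-x^2))
  = 0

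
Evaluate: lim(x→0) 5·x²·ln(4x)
This is a 0·∞ indeterminate form.

Rewrite 0·∞ as a quotient (0/0 or ∞/∞ form), then apply L'Hôpital's rule:
  lim(x→0) 5·x²·ln(4x) = 0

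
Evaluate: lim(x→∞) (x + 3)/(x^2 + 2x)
This is an ∞/∞ indeterminate form.

Apply L'Hôpital's rule: differentiate numerator and denominator separately.
  f(x) = x + 3   ⇒   f'(x) = 1
  g(x) = x^2 + 2·x   ⇒   g'(x) = 2·x + 2
  lim(x→∞) f'(x)/g'(x) = lim(x→∞) (1)/(2·x + 2)
  = 0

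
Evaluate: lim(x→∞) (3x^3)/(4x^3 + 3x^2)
This is an ∞/∞ indeterminate form.

Apply L'Hôpital's rule: differentiate numerator and denominator separately.
  f(x) = 3·x^3   ⇒   f'(x) = 9·x^2
  g(x) = 4·x^3 + 3·x^2   ⇒   g'(x) = 12·x^2 + 6·x
  lim(x→∞) f'(x)/g'(x) = lim(x→∞) (9·x^2)/(12·x^2 + 6·x)
  = 3/4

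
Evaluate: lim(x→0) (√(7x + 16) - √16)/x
This is a standard limit.

Factor or rationalize the expression:
  lim(x→0) (√(7x + 16) - √16)/x = 7/8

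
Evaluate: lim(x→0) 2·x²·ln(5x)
This is a 0·∞ indeterminate form.

Rewrite 0·∞ as a quotient (0/0 or ∞/∞ form), then apply L'Hôpital's rule:
  lim(x→0) 2·x²·ln(5x) = 0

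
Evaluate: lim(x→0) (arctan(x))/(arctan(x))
This is a 0/0 indeterminate form.

Apply L'Hôpital's rule: differentiate numerator and denominator separately.
  f(x) = atan(x)   ⇒   f'(x) = 1/(x^2 + 1)
  g(x) = atan(x)   ⇒   g'(x) = 1/(x^2 + 1)
  lim(x→0) f'(x)/g'(x) = lim(x→0) (1/(x^2 + 1))/(1/(x^2 + 1))
  = 1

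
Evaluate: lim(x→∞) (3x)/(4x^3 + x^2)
This is an ∞/∞ indeterminate form.

Apply L'Hôpital's rule: differentiate numerator and denominator separately.
  f(x) = 3·x   ⇒   f'(x) = 3
  g(x) = 4·x^3 + x^2   ⇒   g'(x) = 12·x^2 + 2·x
  lim(x→∞) f'(x)/g'(x) = lim(x→∞) (3)/(12·x^2 + 2·x)
  = 0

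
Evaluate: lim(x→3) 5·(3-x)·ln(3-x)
This is a 0·∞ indeterminate form.

Rewrite 0·∞ as a quotient (0/0 or ∞/∞ form), then apply L'Hôpital's rule:
  lim(x→3) 5·(3-x)·ln(3-x) = 0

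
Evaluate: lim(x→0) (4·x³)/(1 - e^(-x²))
This is a 0/0 indeterminate form.

Apply L'Hôpital's rule: differentiate numerator and denominator separately.
  f(x) = 4·x^3   ⇒   f'(x) = 12·x^2
  g(x) = 1 - e^(-x^2)   ⇒   g'(x) = 2·x·e^(-x^2)
  lim(x→0) f'(x)/g'(x) = lim(x→0) (12·x^2)/(2·x·e^(-x^2))
  = 0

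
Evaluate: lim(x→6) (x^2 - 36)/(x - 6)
This is a standard limit.

Factor or rationalize the expression:
  lim(x→6) (x^2 - 36)/(x - 6) = 12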